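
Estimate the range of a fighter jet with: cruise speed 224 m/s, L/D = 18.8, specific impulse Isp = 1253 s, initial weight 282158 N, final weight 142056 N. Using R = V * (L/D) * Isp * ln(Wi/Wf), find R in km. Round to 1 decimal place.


Step 1: Coefficient = V * (L/D) * Isp = 224 * 18.8 * 1253 = 5276633.6 m
Step 2: Wi/Wf = 282158 / 142056 = 1.986245
Step 3: ln(1.986245) = 0.686246
Step 4: R = 5276633.6 * 0.686246 = 3621067.9 m = 3621.1 km

3621.1


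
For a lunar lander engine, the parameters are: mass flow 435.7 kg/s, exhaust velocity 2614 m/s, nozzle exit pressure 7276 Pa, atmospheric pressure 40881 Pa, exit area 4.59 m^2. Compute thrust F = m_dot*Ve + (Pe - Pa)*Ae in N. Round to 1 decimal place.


Step 1: Momentum thrust = m_dot * Ve = 435.7 * 2614 = 1138919.8 N
Step 2: Pressure thrust = (Pe - Pa) * Ae = (7276 - 40881) * 4.59 = -154246.95 N
Step 3: Total thrust F = 1138919.8 + -154246.95 = 984672.9 N

984672.9


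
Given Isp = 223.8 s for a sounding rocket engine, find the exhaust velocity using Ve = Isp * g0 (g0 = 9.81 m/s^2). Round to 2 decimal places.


Step 1: Ve = Isp * g0 = 223.8 * 9.81
Step 2: Ve = 2195.48 m/s

2195.48


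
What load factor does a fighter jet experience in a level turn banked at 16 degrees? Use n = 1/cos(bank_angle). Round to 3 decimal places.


Step 1: Convert 16 degrees to radians = 0.279253
Step 2: cos(16 deg) = 0.961262
Step 3: n = 1 / 0.961262 = 1.040

1.040


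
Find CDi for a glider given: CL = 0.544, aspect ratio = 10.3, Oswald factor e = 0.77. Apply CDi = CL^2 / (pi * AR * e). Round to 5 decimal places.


Step 1: CL^2 = 0.544^2 = 0.295936
Step 2: pi * AR * e = 3.14159 * 10.3 * 0.77 = 24.915971
Step 3: CDi = 0.295936 / 24.915971 = 0.01188

0.01188


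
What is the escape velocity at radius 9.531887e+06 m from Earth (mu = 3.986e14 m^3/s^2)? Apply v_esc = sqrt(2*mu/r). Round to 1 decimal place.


Step 1: 2*mu/r = 2 * 3.986e14 / 9.531887e+06 = 83635066.1732
Step 2: v_esc = sqrt(83635066.1732) = 9145.2 m/s

9145.2


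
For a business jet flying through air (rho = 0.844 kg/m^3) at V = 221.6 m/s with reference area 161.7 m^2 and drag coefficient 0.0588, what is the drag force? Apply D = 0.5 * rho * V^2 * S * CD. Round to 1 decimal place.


Step 1: Dynamic pressure q = 0.5 * 0.844 * 221.6^2 = 20722.9683 Pa
Step 2: Drag D = q * S * CD = 20722.9683 * 161.7 * 0.0588
Step 3: D = 197033.2 N

197033.2


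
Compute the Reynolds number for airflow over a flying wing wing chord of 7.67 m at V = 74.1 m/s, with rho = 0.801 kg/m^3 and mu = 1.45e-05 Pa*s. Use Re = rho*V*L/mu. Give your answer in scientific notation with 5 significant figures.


Step 1: Numerator = rho * V * L = 0.801 * 74.1 * 7.67 = 455.245947
Step 2: Re = 455.245947 / 1.45e-05
Step 3: Re = 3.1396e+07

3.1396e+07


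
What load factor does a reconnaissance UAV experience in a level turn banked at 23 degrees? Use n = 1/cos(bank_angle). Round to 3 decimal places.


Step 1: Convert 23 degrees to radians = 0.401426
Step 2: cos(23 deg) = 0.920505
Step 3: n = 1 / 0.920505 = 1.086

1.086


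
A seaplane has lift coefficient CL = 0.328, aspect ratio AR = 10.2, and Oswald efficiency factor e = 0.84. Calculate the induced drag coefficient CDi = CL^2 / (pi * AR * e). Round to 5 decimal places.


Step 1: CL^2 = 0.328^2 = 0.107584
Step 2: pi * AR * e = 3.14159 * 10.2 * 0.84 = 26.917166
Step 3: CDi = 0.107584 / 26.917166 = 0.00400

0.00400


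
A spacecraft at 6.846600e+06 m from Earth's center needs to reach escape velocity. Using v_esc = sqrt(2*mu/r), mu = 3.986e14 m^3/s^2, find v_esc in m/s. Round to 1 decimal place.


Step 1: 2*mu/r = 2 * 3.986e14 / 6.846600e+06 = 116437355.7678
Step 2: v_esc = sqrt(116437355.7678) = 10790.6 m/s

10790.6


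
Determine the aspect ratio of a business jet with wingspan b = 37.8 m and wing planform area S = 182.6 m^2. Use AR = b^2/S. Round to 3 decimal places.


Step 1: b^2 = 37.8^2 = 1428.84
Step 2: AR = 1428.84 / 182.6 = 7.825

7.825


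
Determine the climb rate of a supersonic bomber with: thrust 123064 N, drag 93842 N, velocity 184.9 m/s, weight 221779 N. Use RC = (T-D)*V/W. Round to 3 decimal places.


Step 1: Excess thrust = T - D = 123064 - 93842 = 29222 N
Step 2: Excess power = 29222 * 184.9 = 5403147.8 W
Step 3: RC = 5403147.8 / 221779 = 24.363 m/s

24.363


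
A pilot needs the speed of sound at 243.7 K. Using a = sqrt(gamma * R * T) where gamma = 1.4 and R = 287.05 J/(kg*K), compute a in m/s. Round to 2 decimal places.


Step 1: gamma * R * T = 1.4 * 287.05 * 243.7 = 97935.719
Step 2: a = sqrt(97935.719) = 312.95 m/s

312.95


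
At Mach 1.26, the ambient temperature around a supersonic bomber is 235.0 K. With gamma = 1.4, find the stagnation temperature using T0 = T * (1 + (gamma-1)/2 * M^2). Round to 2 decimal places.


Step 1: (gamma-1)/2 = 0.2
Step 2: M^2 = 1.5876
Step 3: 1 + 0.2 * 1.5876 = 1.31752
Step 4: T0 = 235.0 * 1.31752 = 309.62 K

309.62


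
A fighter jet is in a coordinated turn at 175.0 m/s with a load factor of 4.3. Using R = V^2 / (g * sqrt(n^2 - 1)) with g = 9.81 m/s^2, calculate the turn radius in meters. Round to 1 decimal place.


Step 1: V^2 = 175.0^2 = 30625.0
Step 2: n^2 - 1 = 4.3^2 - 1 = 17.49
Step 3: sqrt(17.49) = 4.182105
Step 4: R = 30625.0 / (9.81 * 4.182105) = 746.5 m

746.5


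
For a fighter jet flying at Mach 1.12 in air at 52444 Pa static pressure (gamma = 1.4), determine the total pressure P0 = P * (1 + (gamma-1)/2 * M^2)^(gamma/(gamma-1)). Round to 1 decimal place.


Step 1: (gamma-1)/2 * M^2 = 0.2 * 1.2544 = 0.25088
Step 2: 1 + 0.25088 = 1.25088
Step 3: Exponent gamma/(gamma-1) = 3.5
Step 4: P0 = 52444 * 1.25088^3.5 = 114802.3 Pa

114802.3


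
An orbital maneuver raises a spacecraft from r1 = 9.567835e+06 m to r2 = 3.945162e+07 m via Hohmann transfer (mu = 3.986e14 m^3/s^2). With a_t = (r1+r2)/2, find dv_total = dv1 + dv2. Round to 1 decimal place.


Step 1: Transfer semi-major axis a_t = (9.567835e+06 + 3.945162e+07) / 2 = 2.450973e+07 m
Step 2: v1 (circular at r1) = sqrt(mu/r1) = 6454.49 m/s
Step 3: v_t1 = sqrt(mu*(2/r1 - 1/a_t)) = 8188.89 m/s
Step 4: dv1 = |8188.89 - 6454.49| = 1734.4 m/s
Step 5: v2 (circular at r2) = 3178.6 m/s, v_t2 = 1985.98 m/s
Step 6: dv2 = |3178.6 - 1985.98| = 1192.63 m/s
Step 7: Total delta-v = 1734.4 + 1192.63 = 2927.0 m/s

2927.0


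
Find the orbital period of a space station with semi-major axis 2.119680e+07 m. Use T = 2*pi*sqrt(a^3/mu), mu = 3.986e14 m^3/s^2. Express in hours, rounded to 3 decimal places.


Step 1: a^3 / mu = 9.523814e+21 / 3.986e14 = 2.389316e+07
Step 2: sqrt(2.389316e+07) = 4888.0631 s
Step 3: T = 2*pi * 4888.0631 = 30712.61 s
Step 4: T in hours = 30712.61 / 3600 = 8.531 hours

8.531


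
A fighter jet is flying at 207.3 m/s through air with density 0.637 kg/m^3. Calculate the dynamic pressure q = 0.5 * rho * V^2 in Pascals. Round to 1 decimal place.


Step 1: V^2 = 207.3^2 = 42973.29
Step 2: q = 0.5 * 0.637 * 42973.29
Step 3: q = 13687.0 Pa

13687.0


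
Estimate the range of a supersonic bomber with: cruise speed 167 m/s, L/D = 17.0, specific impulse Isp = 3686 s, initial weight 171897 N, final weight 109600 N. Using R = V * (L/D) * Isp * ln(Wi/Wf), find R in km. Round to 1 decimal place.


Step 1: Coefficient = V * (L/D) * Isp = 167 * 17.0 * 3686 = 10464554.0 m
Step 2: Wi/Wf = 171897 / 109600 = 1.568403
Step 3: ln(1.568403) = 0.450058
Step 4: R = 10464554.0 * 0.450058 = 4709657.1 m = 4709.7 km

4709.7


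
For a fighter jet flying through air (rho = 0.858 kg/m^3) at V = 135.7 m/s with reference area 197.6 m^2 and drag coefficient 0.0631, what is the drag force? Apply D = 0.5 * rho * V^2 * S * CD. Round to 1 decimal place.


Step 1: Dynamic pressure q = 0.5 * 0.858 * 135.7^2 = 7899.8162 Pa
Step 2: Drag D = q * S * CD = 7899.8162 * 197.6 * 0.0631
Step 3: D = 98499.3 N

98499.3


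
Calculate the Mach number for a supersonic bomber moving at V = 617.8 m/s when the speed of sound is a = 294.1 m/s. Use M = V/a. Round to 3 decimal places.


Step 1: M = V / a = 617.8 / 294.1
Step 2: M = 2.101

2.101


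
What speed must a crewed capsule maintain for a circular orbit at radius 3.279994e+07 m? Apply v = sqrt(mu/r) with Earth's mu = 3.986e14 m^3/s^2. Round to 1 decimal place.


Step 1: mu / r = 3.986e14 / 3.279994e+07 = 12152461.2545
Step 2: v = sqrt(12152461.2545) = 3486.0 m/s

3486.0


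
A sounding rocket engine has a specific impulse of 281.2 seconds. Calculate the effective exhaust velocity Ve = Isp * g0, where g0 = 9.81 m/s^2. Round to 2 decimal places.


Step 1: Ve = Isp * g0 = 281.2 * 9.81
Step 2: Ve = 2758.57 m/s

2758.57


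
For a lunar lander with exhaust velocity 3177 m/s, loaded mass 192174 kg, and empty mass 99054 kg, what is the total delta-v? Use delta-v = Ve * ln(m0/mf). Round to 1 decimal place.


Step 1: Mass ratio m0/mf = 192174 / 99054 = 1.940093
Step 2: ln(1.940093) = 0.662736
Step 3: delta-v = 3177 * 0.662736 = 2105.5 m/s

2105.5


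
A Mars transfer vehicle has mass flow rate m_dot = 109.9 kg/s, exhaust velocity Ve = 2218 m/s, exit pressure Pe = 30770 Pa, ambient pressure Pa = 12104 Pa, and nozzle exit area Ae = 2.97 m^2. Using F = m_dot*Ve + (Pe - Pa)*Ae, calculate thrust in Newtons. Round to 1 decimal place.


Step 1: Momentum thrust = m_dot * Ve = 109.9 * 2218 = 243758.2 N
Step 2: Pressure thrust = (Pe - Pa) * Ae = (30770 - 12104) * 2.97 = 55438.02 N
Step 3: Total thrust F = 243758.2 + 55438.02 = 299196.2 N

299196.2


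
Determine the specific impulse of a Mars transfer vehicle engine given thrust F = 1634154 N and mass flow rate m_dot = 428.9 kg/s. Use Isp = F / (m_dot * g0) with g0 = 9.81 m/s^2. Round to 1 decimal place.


Step 1: m_dot * g0 = 428.9 * 9.81 = 4207.51
Step 2: Isp = 1634154 / 4207.51 = 388.4 s

388.4


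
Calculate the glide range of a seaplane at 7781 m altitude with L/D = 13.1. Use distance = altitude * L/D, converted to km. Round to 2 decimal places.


Step 1: Glide distance = altitude * L/D = 7781 * 13.1 = 101931.1 m
Step 2: Convert to km: 101931.1 / 1000 = 101.93 km

101.93


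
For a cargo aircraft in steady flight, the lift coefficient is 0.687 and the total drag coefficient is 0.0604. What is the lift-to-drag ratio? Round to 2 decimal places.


Step 1: L/D = CL / CD = 0.687 / 0.0604
Step 2: L/D = 11.37

11.37


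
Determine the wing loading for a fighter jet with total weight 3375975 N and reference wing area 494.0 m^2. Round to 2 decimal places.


Step 1: Wing loading = W / S = 3375975 / 494.0
Step 2: Wing loading = 6833.96 N/m^2

6833.96


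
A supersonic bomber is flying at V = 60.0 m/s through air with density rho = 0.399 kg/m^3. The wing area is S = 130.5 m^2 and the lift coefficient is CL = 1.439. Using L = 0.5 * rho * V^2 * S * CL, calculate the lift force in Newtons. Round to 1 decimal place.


Step 1: Calculate dynamic pressure q = 0.5 * 0.399 * 60.0^2 = 0.5 * 0.399 * 3600.0 = 718.2 Pa
Step 2: Multiply by wing area and lift coefficient: L = 718.2 * 130.5 * 1.439
Step 3: L = 93725.1 * 1.439 = 134870.4 N

134870.4


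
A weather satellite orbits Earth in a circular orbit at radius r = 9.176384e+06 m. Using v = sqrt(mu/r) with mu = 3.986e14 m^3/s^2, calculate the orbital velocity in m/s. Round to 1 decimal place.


Step 1: mu / r = 3.986e14 / 9.176384e+06 = 43437589.3598
Step 2: v = sqrt(43437589.3598) = 6590.7 m/s

6590.7


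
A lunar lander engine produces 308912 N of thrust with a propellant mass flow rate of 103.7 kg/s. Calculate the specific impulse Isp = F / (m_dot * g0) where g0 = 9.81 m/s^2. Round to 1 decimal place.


Step 1: m_dot * g0 = 103.7 * 9.81 = 1017.3
Step 2: Isp = 308912 / 1017.3 = 303.7 s

303.7


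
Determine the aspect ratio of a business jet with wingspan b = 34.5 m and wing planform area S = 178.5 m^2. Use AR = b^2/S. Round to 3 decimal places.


Step 1: b^2 = 34.5^2 = 1190.25
Step 2: AR = 1190.25 / 178.5 = 6.668

6.668


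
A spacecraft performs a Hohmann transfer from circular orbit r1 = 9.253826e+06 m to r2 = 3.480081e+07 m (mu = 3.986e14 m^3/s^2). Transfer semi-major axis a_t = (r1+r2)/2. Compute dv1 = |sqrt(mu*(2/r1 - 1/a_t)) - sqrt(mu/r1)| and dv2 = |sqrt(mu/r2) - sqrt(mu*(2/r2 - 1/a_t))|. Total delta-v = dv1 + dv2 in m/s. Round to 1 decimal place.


Step 1: Transfer semi-major axis a_t = (9.253826e+06 + 3.480081e+07) / 2 = 2.202732e+07 m
Step 2: v1 (circular at r1) = sqrt(mu/r1) = 6563.08 m/s
Step 3: v_t1 = sqrt(mu*(2/r1 - 1/a_t)) = 8249.39 m/s
Step 4: dv1 = |8249.39 - 6563.08| = 1686.31 m/s
Step 5: v2 (circular at r2) = 3384.34 m/s, v_t2 = 2193.58 m/s
Step 6: dv2 = |3384.34 - 2193.58| = 1190.76 m/s
Step 7: Total delta-v = 1686.31 + 1190.76 = 2877.1 m/s

2877.1


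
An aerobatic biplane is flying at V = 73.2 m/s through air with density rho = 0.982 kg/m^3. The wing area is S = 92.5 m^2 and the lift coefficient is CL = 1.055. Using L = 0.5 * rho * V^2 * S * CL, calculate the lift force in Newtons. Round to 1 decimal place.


Step 1: Calculate dynamic pressure q = 0.5 * 0.982 * 73.2^2 = 0.5 * 0.982 * 5358.24 = 2630.8958 Pa
Step 2: Multiply by wing area and lift coefficient: L = 2630.8958 * 92.5 * 1.055
Step 3: L = 243357.8652 * 1.055 = 256742.5 N

256742.5


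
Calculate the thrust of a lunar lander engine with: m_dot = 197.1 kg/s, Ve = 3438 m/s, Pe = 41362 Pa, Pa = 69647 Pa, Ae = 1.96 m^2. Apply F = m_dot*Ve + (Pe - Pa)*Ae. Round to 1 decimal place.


Step 1: Momentum thrust = m_dot * Ve = 197.1 * 3438 = 677629.8 N
Step 2: Pressure thrust = (Pe - Pa) * Ae = (41362 - 69647) * 1.96 = -55438.60 N
Step 3: Total thrust F = 677629.8 + -55438.60 = 622191.2 N

622191.2


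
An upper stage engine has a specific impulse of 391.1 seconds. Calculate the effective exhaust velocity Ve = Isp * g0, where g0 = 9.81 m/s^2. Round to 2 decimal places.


Step 1: Ve = Isp * g0 = 391.1 * 9.81
Step 2: Ve = 3836.69 m/s

3836.69


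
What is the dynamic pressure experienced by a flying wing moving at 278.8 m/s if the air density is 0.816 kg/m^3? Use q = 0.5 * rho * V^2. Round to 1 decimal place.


Step 1: V^2 = 278.8^2 = 77729.44
Step 2: q = 0.5 * 0.816 * 77729.44
Step 3: q = 31713.6 Pa

31713.6


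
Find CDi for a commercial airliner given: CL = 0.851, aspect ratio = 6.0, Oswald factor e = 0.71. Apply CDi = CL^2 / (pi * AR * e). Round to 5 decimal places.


Step 1: CL^2 = 0.851^2 = 0.724201
Step 2: pi * AR * e = 3.14159 * 6.0 * 0.71 = 13.383185
Step 3: CDi = 0.724201 / 13.383185 = 0.05411

0.05411


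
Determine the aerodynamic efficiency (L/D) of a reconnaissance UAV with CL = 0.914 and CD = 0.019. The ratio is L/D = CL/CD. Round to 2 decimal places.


Step 1: L/D = CL / CD = 0.914 / 0.019
Step 2: L/D = 48.11

48.11


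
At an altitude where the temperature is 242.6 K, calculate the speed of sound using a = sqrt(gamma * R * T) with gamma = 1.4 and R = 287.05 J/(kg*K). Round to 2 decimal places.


Step 1: gamma * R * T = 1.4 * 287.05 * 242.6 = 97493.662
Step 2: a = sqrt(97493.662) = 312.24 m/s

312.24


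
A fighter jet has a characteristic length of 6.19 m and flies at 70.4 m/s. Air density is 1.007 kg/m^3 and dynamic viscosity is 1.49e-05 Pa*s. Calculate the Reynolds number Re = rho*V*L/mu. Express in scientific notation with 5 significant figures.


Step 1: Numerator = rho * V * L = 1.007 * 70.4 * 6.19 = 438.826432
Step 2: Re = 438.826432 / 1.49e-05
Step 3: Re = 2.9451e+07

2.9451e+07


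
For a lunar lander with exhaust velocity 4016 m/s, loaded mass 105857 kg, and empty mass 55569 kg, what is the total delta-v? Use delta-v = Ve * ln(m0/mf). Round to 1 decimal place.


Step 1: Mass ratio m0/mf = 105857 / 55569 = 1.904965
Step 2: ln(1.904965) = 0.644464
Step 3: delta-v = 4016 * 0.644464 = 2588.2 m/s

2588.2


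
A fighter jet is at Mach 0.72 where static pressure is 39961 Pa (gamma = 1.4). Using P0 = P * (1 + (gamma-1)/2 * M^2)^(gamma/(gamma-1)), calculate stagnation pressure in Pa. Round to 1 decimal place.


Step 1: (gamma-1)/2 * M^2 = 0.2 * 0.5184 = 0.10368
Step 2: 1 + 0.10368 = 1.10368
Step 3: Exponent gamma/(gamma-1) = 3.5
Step 4: P0 = 39961 * 1.10368^3.5 = 56440.1 Pa

56440.1


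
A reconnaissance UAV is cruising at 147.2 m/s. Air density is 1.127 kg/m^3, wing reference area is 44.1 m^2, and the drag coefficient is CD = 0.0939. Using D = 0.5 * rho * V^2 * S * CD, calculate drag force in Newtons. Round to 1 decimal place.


Step 1: Dynamic pressure q = 0.5 * 1.127 * 147.2^2 = 12209.8278 Pa
Step 2: Drag D = q * S * CD = 12209.8278 * 44.1 * 0.0939
Step 3: D = 50560.8 N

50560.8


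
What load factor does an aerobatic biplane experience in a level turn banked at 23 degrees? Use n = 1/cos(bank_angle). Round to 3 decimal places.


Step 1: Convert 23 degrees to radians = 0.401426
Step 2: cos(23 deg) = 0.920505
Step 3: n = 1 / 0.920505 = 1.086

1.086


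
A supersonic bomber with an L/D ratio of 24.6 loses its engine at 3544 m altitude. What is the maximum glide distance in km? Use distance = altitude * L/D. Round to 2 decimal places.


Step 1: Glide distance = altitude * L/D = 3544 * 24.6 = 87182.4 m
Step 2: Convert to km: 87182.4 / 1000 = 87.18 km

87.18


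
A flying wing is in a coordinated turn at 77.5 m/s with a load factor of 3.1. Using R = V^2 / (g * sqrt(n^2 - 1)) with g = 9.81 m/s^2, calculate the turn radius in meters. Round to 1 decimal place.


Step 1: V^2 = 77.5^2 = 6006.25
Step 2: n^2 - 1 = 3.1^2 - 1 = 8.61
Step 3: sqrt(8.61) = 2.93428
Step 4: R = 6006.25 / (9.81 * 2.93428) = 208.7 m

208.7


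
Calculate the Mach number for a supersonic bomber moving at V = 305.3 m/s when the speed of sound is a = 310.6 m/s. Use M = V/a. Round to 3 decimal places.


Step 1: M = V / a = 305.3 / 310.6
Step 2: M = 0.983

0.983


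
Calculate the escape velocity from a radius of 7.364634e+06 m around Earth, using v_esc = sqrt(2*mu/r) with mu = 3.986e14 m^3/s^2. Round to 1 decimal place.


Step 1: 2*mu/r = 2 * 3.986e14 / 7.364634e+06 = 108247062.9226
Step 2: v_esc = sqrt(108247062.9226) = 10404.2 m/s

10404.2


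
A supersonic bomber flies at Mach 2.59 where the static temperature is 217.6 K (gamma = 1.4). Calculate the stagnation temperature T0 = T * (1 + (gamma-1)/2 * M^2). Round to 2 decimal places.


Step 1: (gamma-1)/2 = 0.2
Step 2: M^2 = 6.7081
Step 3: 1 + 0.2 * 6.7081 = 2.34162
Step 4: T0 = 217.6 * 2.34162 = 509.54 K

509.54


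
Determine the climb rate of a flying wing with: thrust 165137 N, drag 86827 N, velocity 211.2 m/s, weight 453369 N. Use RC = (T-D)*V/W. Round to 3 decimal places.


Step 1: Excess thrust = T - D = 165137 - 86827 = 78310 N
Step 2: Excess power = 78310 * 211.2 = 16539072.0 W
Step 3: RC = 16539072.0 / 453369 = 36.480 m/s

36.480


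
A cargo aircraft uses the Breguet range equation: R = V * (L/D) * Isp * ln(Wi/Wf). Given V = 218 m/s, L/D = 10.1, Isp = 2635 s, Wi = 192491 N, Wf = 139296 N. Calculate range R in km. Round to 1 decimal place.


Step 1: Coefficient = V * (L/D) * Isp = 218 * 10.1 * 2635 = 5801743.0 m
Step 2: Wi/Wf = 192491 / 139296 = 1.381885
Step 3: ln(1.381885) = 0.323448
Step 4: R = 5801743.0 * 0.323448 = 1876563.5 m = 1876.6 km

1876.6


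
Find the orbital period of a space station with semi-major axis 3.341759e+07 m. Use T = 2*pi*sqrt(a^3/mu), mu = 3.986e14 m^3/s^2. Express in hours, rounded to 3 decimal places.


Step 1: a^3 / mu = 3.731860e+22 / 3.986e14 = 9.362419e+07
Step 2: sqrt(9.362419e+07) = 9675.9595 s
Step 3: T = 2*pi * 9675.9595 = 60795.85 s
Step 4: T in hours = 60795.85 / 3600 = 16.888 hours

16.888


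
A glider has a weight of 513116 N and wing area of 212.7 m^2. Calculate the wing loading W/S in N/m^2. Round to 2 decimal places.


Step 1: Wing loading = W / S = 513116 / 212.7
Step 2: Wing loading = 2412.39 N/m^2

2412.39


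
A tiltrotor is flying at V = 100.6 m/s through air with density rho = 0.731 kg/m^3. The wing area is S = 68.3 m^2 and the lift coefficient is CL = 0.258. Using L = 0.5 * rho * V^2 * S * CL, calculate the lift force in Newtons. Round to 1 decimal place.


Step 1: Calculate dynamic pressure q = 0.5 * 0.731 * 100.6^2 = 0.5 * 0.731 * 10120.36 = 3698.9916 Pa
Step 2: Multiply by wing area and lift coefficient: L = 3698.9916 * 68.3 * 0.258
Step 3: L = 252641.1249 * 0.258 = 65181.4 N

65181.4


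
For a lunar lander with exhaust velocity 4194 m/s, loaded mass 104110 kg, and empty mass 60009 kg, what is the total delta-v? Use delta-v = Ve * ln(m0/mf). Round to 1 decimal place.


Step 1: Mass ratio m0/mf = 104110 / 60009 = 1.734906
Step 2: ln(1.734906) = 0.550953
Step 3: delta-v = 4194 * 0.550953 = 2310.7 m/s

2310.7


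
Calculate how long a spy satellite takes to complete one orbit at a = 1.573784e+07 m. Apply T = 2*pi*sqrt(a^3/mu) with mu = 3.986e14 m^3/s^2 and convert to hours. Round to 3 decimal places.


Step 1: a^3 / mu = 3.897942e+21 / 3.986e14 = 9.779082e+06
Step 2: sqrt(9.779082e+06) = 3127.1524 s
Step 3: T = 2*pi * 3127.1524 = 19648.48 s
Step 4: T in hours = 19648.48 / 3600 = 5.458 hours

5.458


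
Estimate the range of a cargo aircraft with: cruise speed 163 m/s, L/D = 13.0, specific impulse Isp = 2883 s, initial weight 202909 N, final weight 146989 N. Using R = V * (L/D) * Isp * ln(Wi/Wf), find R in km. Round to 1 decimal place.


Step 1: Coefficient = V * (L/D) * Isp = 163 * 13.0 * 2883 = 6109077.0 m
Step 2: Wi/Wf = 202909 / 146989 = 1.380437
Step 3: ln(1.380437) = 0.3224
Step 4: R = 6109077.0 * 0.3224 = 1969565.5 m = 1969.6 km

1969.6


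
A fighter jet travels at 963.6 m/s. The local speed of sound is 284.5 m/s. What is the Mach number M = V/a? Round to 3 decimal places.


Step 1: M = V / a = 963.6 / 284.5
Step 2: M = 3.387

3.387


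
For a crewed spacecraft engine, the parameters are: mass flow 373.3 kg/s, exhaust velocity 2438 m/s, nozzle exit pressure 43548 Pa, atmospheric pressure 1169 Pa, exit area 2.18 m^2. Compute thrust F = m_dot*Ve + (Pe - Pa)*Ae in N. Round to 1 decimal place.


Step 1: Momentum thrust = m_dot * Ve = 373.3 * 2438 = 910105.4 N
Step 2: Pressure thrust = (Pe - Pa) * Ae = (43548 - 1169) * 2.18 = 92386.22 N
Step 3: Total thrust F = 910105.4 + 92386.22 = 1002491.6 N

1002491.6


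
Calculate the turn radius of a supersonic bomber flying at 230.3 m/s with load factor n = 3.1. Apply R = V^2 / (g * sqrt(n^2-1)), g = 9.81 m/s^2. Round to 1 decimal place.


Step 1: V^2 = 230.3^2 = 53038.09
Step 2: n^2 - 1 = 3.1^2 - 1 = 8.61
Step 3: sqrt(8.61) = 2.93428
Step 4: R = 53038.09 / (9.81 * 2.93428) = 1842.5 m

1842.5


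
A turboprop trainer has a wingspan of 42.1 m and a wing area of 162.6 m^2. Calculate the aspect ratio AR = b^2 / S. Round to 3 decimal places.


Step 1: b^2 = 42.1^2 = 1772.41
Step 2: AR = 1772.41 / 162.6 = 10.900

10.900


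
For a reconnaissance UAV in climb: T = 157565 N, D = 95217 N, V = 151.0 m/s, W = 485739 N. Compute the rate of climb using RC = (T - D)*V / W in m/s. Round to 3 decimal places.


Step 1: Excess thrust = T - D = 157565 - 95217 = 62348 N
Step 2: Excess power = 62348 * 151.0 = 9414548.0 W
Step 3: RC = 9414548.0 / 485739 = 19.382 m/s

19.382


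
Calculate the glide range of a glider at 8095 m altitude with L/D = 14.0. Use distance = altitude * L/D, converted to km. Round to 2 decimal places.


Step 1: Glide distance = altitude * L/D = 8095 * 14.0 = 113330.0 m
Step 2: Convert to km: 113330.0 / 1000 = 113.33 km

113.33


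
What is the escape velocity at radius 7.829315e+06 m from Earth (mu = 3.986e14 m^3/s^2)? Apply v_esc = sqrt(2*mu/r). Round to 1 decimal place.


Step 1: 2*mu/r = 2 * 3.986e14 / 7.829315e+06 = 101822445.5141
Step 2: v_esc = sqrt(101822445.5141) = 10090.7 m/s

10090.7


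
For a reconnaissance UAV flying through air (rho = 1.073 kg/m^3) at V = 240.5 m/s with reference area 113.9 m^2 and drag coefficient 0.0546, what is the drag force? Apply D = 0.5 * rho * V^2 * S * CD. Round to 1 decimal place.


Step 1: Dynamic pressure q = 0.5 * 1.073 * 240.5^2 = 31031.2941 Pa
Step 2: Drag D = q * S * CD = 31031.2941 * 113.9 * 0.0546
Step 3: D = 192981.8 N

192981.8


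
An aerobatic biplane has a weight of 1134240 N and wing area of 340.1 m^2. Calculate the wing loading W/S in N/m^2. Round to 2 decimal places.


Step 1: Wing loading = W / S = 1134240 / 340.1
Step 2: Wing loading = 3335.02 N/m^2

3335.02


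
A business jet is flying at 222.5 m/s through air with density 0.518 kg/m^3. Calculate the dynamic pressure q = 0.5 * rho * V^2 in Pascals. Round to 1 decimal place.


Step 1: V^2 = 222.5^2 = 49506.25
Step 2: q = 0.5 * 0.518 * 49506.25
Step 3: q = 12822.1 Pa

12822.1


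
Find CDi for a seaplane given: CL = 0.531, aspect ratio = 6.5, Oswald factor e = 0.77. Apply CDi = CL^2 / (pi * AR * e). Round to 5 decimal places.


Step 1: CL^2 = 0.531^2 = 0.281961
Step 2: pi * AR * e = 3.14159 * 6.5 * 0.77 = 15.723671
Step 3: CDi = 0.281961 / 15.723671 = 0.01793

0.01793


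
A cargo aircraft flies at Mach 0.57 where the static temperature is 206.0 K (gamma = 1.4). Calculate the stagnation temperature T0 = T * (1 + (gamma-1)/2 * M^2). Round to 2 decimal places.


Step 1: (gamma-1)/2 = 0.2
Step 2: M^2 = 0.3249
Step 3: 1 + 0.2 * 0.3249 = 1.06498
Step 4: T0 = 206.0 * 1.06498 = 219.39 K

219.39


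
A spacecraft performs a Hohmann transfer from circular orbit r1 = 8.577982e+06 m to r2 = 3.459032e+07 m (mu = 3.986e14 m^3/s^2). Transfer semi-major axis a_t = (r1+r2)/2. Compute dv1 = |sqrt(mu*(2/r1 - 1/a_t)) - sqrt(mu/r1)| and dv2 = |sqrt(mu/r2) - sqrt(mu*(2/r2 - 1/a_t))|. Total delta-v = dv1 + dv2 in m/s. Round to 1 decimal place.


Step 1: Transfer semi-major axis a_t = (8.577982e+06 + 3.459032e+07) / 2 = 2.158415e+07 m
Step 2: v1 (circular at r1) = sqrt(mu/r1) = 6816.73 m/s
Step 3: v_t1 = sqrt(mu*(2/r1 - 1/a_t)) = 8629.51 m/s
Step 4: dv1 = |8629.51 - 6816.73| = 1812.78 m/s
Step 5: v2 (circular at r2) = 3394.62 m/s, v_t2 = 2140.01 m/s
Step 6: dv2 = |3394.62 - 2140.01| = 1254.61 m/s
Step 7: Total delta-v = 1812.78 + 1254.61 = 3067.4 m/s

3067.4


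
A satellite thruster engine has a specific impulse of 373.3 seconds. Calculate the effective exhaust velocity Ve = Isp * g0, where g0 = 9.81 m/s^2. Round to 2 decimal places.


Step 1: Ve = Isp * g0 = 373.3 * 9.81
Step 2: Ve = 3662.07 m/s

3662.07


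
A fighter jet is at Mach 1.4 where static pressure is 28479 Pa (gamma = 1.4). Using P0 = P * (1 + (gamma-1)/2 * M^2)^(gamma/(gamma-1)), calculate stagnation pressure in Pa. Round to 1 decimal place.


Step 1: (gamma-1)/2 * M^2 = 0.2 * 1.96 = 0.392
Step 2: 1 + 0.392 = 1.392
Step 3: Exponent gamma/(gamma-1) = 3.5
Step 4: P0 = 28479 * 1.392^3.5 = 90627.9 Pa

90627.9


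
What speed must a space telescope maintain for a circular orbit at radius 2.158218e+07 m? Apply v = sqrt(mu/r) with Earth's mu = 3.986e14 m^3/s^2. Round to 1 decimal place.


Step 1: mu / r = 3.986e14 / 2.158218e+07 = 18468940.5797
Step 2: v = sqrt(18468940.5797) = 4297.6 m/s

4297.6


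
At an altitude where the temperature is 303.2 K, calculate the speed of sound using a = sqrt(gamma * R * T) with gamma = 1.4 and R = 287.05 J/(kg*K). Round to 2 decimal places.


Step 1: gamma * R * T = 1.4 * 287.05 * 303.2 = 121846.984
Step 2: a = sqrt(121846.984) = 349.07 m/s

349.07


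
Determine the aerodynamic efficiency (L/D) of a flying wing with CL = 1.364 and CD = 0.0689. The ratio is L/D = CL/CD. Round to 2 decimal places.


Step 1: L/D = CL / CD = 1.364 / 0.0689
Step 2: L/D = 19.80

19.80


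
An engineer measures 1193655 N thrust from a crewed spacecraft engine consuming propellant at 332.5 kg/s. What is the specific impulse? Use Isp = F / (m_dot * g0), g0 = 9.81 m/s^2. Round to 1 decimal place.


Step 1: m_dot * g0 = 332.5 * 9.81 = 3261.83
Step 2: Isp = 1193655 / 3261.83 = 365.9 s

365.9


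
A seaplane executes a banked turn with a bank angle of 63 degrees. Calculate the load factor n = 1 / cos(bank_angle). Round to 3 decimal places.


Step 1: Convert 63 degrees to radians = 1.099557
Step 2: cos(63 deg) = 0.45399
Step 3: n = 1 / 0.45399 = 2.203

2.203


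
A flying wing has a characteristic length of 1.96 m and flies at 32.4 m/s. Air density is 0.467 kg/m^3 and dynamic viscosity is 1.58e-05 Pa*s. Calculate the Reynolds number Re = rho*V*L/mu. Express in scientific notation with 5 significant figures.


Step 1: Numerator = rho * V * L = 0.467 * 32.4 * 1.96 = 29.656368
Step 2: Re = 29.656368 / 1.58e-05
Step 3: Re = 1.8770e+06

1.8770e+06


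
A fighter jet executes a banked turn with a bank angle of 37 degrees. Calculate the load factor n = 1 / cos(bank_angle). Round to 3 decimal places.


Step 1: Convert 37 degrees to radians = 0.645772
Step 2: cos(37 deg) = 0.798636
Step 3: n = 1 / 0.798636 = 1.252

1.252


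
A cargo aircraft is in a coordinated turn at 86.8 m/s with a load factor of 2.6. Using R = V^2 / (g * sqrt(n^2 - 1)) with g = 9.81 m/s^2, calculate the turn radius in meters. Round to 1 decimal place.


Step 1: V^2 = 86.8^2 = 7534.24
Step 2: n^2 - 1 = 2.6^2 - 1 = 5.76
Step 3: sqrt(5.76) = 2.4
Step 4: R = 7534.24 / (9.81 * 2.4) = 320.0 m

320.0


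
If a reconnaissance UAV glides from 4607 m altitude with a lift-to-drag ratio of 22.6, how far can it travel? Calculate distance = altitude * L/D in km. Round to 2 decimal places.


Step 1: Glide distance = altitude * L/D = 4607 * 22.6 = 104118.2 m
Step 2: Convert to km: 104118.2 / 1000 = 104.12 km

104.12


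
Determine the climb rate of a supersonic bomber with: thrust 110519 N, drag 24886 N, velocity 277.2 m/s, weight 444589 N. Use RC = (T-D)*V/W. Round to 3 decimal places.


Step 1: Excess thrust = T - D = 110519 - 24886 = 85633 N
Step 2: Excess power = 85633 * 277.2 = 23737467.6 W
Step 3: RC = 23737467.6 / 444589 = 53.392 m/s

53.392


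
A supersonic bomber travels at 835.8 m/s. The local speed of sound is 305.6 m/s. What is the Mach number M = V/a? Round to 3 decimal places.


Step 1: M = V / a = 835.8 / 305.6
Step 2: M = 2.735

2.735


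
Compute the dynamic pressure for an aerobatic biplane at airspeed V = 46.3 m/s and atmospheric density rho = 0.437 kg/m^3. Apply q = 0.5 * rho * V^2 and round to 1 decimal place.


Step 1: V^2 = 46.3^2 = 2143.69
Step 2: q = 0.5 * 0.437 * 2143.69
Step 3: q = 468.4 Pa

468.4


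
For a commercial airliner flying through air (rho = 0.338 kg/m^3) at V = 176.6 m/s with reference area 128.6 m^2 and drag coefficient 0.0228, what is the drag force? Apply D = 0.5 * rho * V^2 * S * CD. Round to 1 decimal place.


Step 1: Dynamic pressure q = 0.5 * 0.338 * 176.6^2 = 5270.6976 Pa
Step 2: Drag D = q * S * CD = 5270.6976 * 128.6 * 0.0228
Step 3: D = 15454.1 N

15454.1


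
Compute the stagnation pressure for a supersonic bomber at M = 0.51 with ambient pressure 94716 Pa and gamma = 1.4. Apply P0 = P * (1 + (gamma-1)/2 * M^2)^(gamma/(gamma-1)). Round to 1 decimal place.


Step 1: (gamma-1)/2 * M^2 = 0.2 * 0.2601 = 0.05202
Step 2: 1 + 0.05202 = 1.05202
Step 3: Exponent gamma/(gamma-1) = 3.5
Step 4: P0 = 94716 * 1.05202^3.5 = 113111.6 Pa

113111.6


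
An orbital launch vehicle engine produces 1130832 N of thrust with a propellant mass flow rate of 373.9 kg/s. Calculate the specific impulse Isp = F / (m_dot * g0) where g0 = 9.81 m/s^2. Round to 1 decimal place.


Step 1: m_dot * g0 = 373.9 * 9.81 = 3667.96
Step 2: Isp = 1130832 / 3667.96 = 308.3 s

308.3


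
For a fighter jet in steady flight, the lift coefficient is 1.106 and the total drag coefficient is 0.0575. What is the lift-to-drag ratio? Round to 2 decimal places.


Step 1: L/D = CL / CD = 1.106 / 0.0575
Step 2: L/D = 19.23

19.23


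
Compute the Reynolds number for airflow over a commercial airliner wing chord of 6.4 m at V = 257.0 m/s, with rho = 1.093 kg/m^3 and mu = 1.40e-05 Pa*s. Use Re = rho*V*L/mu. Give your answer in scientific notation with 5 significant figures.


Step 1: Numerator = rho * V * L = 1.093 * 257.0 * 6.4 = 1797.7664
Step 2: Re = 1797.7664 / 1.40e-05
Step 3: Re = 1.2841e+08

1.2841e+08


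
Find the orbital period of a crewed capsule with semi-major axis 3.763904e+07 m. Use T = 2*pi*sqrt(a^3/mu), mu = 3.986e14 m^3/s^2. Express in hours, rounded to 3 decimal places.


Step 1: a^3 / mu = 5.332313e+22 / 3.986e14 = 1.337760e+08
Step 2: sqrt(1.337760e+08) = 11566.159 s
Step 3: T = 2*pi * 11566.159 = 72672.32 s
Step 4: T in hours = 72672.32 / 3600 = 20.187 hours

20.187


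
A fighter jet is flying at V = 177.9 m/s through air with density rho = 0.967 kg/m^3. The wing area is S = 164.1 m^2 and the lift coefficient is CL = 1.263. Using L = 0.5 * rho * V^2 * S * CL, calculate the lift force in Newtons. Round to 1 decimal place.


Step 1: Calculate dynamic pressure q = 0.5 * 0.967 * 177.9^2 = 0.5 * 0.967 * 31648.41 = 15302.0062 Pa
Step 2: Multiply by wing area and lift coefficient: L = 15302.0062 * 164.1 * 1.263
Step 3: L = 2511059.2232 * 1.263 = 3171467.8 N

3171467.8


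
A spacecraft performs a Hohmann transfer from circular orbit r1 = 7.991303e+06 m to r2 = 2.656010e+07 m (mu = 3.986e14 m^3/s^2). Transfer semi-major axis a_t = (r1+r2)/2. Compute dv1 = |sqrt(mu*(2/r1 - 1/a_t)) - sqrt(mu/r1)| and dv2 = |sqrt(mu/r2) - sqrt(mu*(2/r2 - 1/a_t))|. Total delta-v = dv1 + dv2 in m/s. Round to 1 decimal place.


Step 1: Transfer semi-major axis a_t = (7.991303e+06 + 2.656010e+07) / 2 = 1.727570e+07 m
Step 2: v1 (circular at r1) = sqrt(mu/r1) = 7062.52 m/s
Step 3: v_t1 = sqrt(mu*(2/r1 - 1/a_t)) = 8757.03 m/s
Step 4: dv1 = |8757.03 - 7062.52| = 1694.51 m/s
Step 5: v2 (circular at r2) = 3873.95 m/s, v_t2 = 2634.78 m/s
Step 6: dv2 = |3873.95 - 2634.78| = 1239.17 m/s
Step 7: Total delta-v = 1694.51 + 1239.17 = 2933.7 m/s

2933.7


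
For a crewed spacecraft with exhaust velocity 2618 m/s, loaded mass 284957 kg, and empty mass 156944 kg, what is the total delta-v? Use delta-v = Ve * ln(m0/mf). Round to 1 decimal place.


Step 1: Mass ratio m0/mf = 284957 / 156944 = 1.81566
Step 2: ln(1.81566) = 0.596449
Step 3: delta-v = 2618 * 0.596449 = 1561.5 m/s

1561.5


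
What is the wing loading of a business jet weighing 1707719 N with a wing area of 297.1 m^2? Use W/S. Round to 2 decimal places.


Step 1: Wing loading = W / S = 1707719 / 297.1
Step 2: Wing loading = 5747.96 N/m^2

5747.96


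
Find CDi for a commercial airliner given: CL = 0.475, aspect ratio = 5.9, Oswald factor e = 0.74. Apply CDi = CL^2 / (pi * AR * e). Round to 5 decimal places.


Step 1: CL^2 = 0.475^2 = 0.225625
Step 2: pi * AR * e = 3.14159 * 5.9 * 0.74 = 13.716194
Step 3: CDi = 0.225625 / 13.716194 = 0.01645

0.01645


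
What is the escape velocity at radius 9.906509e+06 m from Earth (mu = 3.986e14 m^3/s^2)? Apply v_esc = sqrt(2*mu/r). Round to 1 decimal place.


Step 1: 2*mu/r = 2 * 3.986e14 / 9.906509e+06 = 80472343.9912
Step 2: v_esc = sqrt(80472343.9912) = 8970.6 m/s

8970.6


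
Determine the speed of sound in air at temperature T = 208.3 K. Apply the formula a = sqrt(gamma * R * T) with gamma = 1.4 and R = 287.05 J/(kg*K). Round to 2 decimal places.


Step 1: gamma * R * T = 1.4 * 287.05 * 208.3 = 83709.521
Step 2: a = sqrt(83709.521) = 289.33 m/s

289.33


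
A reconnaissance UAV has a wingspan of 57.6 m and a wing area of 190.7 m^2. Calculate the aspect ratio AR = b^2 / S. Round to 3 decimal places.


Step 1: b^2 = 57.6^2 = 3317.76
Step 2: AR = 3317.76 / 190.7 = 17.398

17.398


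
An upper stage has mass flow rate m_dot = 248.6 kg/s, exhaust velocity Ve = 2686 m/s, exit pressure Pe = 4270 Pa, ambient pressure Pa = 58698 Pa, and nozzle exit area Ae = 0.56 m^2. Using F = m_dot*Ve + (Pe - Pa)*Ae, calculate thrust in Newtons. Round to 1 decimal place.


Step 1: Momentum thrust = m_dot * Ve = 248.6 * 2686 = 667739.6 N
Step 2: Pressure thrust = (Pe - Pa) * Ae = (4270 - 58698) * 0.56 = -30479.68 N
Step 3: Total thrust F = 667739.6 + -30479.68 = 637259.9 N

637259.9


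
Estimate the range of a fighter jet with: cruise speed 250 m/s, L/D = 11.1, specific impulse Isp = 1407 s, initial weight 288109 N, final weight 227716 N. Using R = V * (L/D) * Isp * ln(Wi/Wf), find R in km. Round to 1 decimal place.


Step 1: Coefficient = V * (L/D) * Isp = 250 * 11.1 * 1407 = 3904425.0 m
Step 2: Wi/Wf = 288109 / 227716 = 1.265212
Step 3: ln(1.265212) = 0.23524
Step 4: R = 3904425.0 * 0.23524 = 918475.5 m = 918.5 km

918.5


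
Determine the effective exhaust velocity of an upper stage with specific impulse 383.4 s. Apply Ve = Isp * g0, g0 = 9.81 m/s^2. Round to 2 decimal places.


Step 1: Ve = Isp * g0 = 383.4 * 9.81
Step 2: Ve = 3761.15 m/s

3761.15


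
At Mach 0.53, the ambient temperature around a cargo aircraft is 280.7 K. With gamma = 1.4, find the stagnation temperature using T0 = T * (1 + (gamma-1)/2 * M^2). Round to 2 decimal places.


Step 1: (gamma-1)/2 = 0.2
Step 2: M^2 = 0.2809
Step 3: 1 + 0.2 * 0.2809 = 1.05618
Step 4: T0 = 280.7 * 1.05618 = 296.47 K

296.47


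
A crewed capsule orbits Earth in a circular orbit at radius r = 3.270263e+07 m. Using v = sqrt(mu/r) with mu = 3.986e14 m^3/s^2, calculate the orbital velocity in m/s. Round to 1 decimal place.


Step 1: mu / r = 3.986e14 / 3.270263e+07 = 12188622.1383
Step 2: v = sqrt(12188622.1383) = 3491.2 m/s

3491.2


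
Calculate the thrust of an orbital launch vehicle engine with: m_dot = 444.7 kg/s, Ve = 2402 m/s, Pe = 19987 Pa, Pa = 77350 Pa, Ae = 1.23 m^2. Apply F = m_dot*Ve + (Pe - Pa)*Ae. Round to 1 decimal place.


Step 1: Momentum thrust = m_dot * Ve = 444.7 * 2402 = 1068169.4 N
Step 2: Pressure thrust = (Pe - Pa) * Ae = (19987 - 77350) * 1.23 = -70556.49 N
Step 3: Total thrust F = 1068169.4 + -70556.49 = 997612.9 N

997612.9


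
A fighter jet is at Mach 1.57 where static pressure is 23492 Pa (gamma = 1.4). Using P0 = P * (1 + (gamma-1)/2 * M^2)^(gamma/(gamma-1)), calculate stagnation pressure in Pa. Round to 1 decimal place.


Step 1: (gamma-1)/2 * M^2 = 0.2 * 2.4649 = 0.49298
Step 2: 1 + 0.49298 = 1.49298
Step 3: Exponent gamma/(gamma-1) = 3.5
Step 4: P0 = 23492 * 1.49298^3.5 = 95523.2 Pa

95523.2


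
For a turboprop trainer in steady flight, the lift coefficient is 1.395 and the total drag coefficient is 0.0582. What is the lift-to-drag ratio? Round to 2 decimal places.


Step 1: L/D = CL / CD = 1.395 / 0.0582
Step 2: L/D = 23.97

23.97


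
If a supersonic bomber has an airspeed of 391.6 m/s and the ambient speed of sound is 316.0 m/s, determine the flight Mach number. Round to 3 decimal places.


Step 1: M = V / a = 391.6 / 316.0
Step 2: M = 1.239

1.239


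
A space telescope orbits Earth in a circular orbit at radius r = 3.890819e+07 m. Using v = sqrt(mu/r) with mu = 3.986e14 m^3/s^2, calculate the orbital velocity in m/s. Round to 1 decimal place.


Step 1: mu / r = 3.986e14 / 3.890819e+07 = 10244629.7296
Step 2: v = sqrt(10244629.7296) = 3200.7 m/s

3200.7


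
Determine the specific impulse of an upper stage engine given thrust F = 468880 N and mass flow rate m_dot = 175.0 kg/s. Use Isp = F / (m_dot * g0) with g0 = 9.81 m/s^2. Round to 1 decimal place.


Step 1: m_dot * g0 = 175.0 * 9.81 = 1716.75
Step 2: Isp = 468880 / 1716.75 = 273.1 s

273.1


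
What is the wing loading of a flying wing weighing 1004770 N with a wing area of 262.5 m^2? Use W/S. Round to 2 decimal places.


Step 1: Wing loading = W / S = 1004770 / 262.5
Step 2: Wing loading = 3827.70 N/m^2

3827.70


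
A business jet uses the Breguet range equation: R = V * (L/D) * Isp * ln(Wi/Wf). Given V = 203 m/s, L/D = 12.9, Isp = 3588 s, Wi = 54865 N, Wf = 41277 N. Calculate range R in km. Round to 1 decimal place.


Step 1: Coefficient = V * (L/D) * Isp = 203 * 12.9 * 3588 = 9395895.6 m
Step 2: Wi/Wf = 54865 / 41277 = 1.329191
Step 3: ln(1.329191) = 0.28457
Step 4: R = 9395895.6 * 0.28457 = 2673791.7 m = 2673.8 km

2673.8


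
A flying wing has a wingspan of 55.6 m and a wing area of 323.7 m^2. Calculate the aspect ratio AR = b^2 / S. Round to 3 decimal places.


Step 1: b^2 = 55.6^2 = 3091.36
Step 2: AR = 3091.36 / 323.7 = 9.550

9.550


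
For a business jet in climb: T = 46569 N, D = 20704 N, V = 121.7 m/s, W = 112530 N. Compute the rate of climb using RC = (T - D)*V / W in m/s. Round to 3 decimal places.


Step 1: Excess thrust = T - D = 46569 - 20704 = 25865 N
Step 2: Excess power = 25865 * 121.7 = 3147770.5 W
Step 3: RC = 3147770.5 / 112530 = 27.973 m/s

27.973
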